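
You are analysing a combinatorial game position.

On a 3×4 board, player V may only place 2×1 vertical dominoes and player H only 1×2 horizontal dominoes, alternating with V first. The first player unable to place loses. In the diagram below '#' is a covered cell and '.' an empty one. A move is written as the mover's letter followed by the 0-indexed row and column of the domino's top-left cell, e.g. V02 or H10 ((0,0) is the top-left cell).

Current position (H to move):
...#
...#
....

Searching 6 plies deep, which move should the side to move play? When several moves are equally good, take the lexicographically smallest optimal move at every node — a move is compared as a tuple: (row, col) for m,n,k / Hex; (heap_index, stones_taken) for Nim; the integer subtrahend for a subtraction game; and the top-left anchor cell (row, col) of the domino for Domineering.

[...#/...#/....] H move#1: H00:-1/##.#/...#/...., H01:-1/.###/...#/...., H10:+1/...#/##.#/....*, H11:+1/...#/.###/...., H20:-1/...#/...#/##.., H21:-1/...#/...#/.##., H22:-1/...#/...#/..##
[...#/##.#/....] V move#2: V02:-1/..##/####/....*, V12:-1/...#/####/..#.
[..##/####/....] H move#3: H00:+1/####/####/....*, H20:+1/..##/####/##.., H21:+1/..##/####/.##., H22:+1/..##/####/..##
[####/####/....] end (terminal -1, V#4); searched ...#/...#/.... to 6

H's best at [...#/...#/....]: H10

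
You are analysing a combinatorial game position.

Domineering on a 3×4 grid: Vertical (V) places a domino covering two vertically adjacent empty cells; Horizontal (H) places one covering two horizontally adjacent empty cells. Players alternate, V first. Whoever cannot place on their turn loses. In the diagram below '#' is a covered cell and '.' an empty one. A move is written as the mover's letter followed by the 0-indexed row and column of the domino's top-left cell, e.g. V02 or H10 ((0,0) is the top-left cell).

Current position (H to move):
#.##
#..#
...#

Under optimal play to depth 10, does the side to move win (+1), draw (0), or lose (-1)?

value(#.##/#..#/...#, H) = +1

[#.##/#..#/...#] H move#1: H11:+1/#.##/####/...#*, H20:-1/#.##/#..#/##.#, H21:-1/#.##/#..#/.###
[#.##/####/...#] end (terminal -1, V#2); searched #.##/#..#/...# to 10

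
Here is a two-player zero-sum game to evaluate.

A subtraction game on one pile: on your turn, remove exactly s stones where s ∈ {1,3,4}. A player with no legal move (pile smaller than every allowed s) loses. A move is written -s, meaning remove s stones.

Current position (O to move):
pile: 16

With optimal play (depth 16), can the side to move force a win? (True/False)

O winning at [16]: False

[16] O move#1: -1:-1/15*, -3:-1/13, -4:-1/12
[15] X move#2: -1:+1/14*, -3:-1/12, -4:-1/11
[14] O move#3: -1:-1/13*, -3:-1/11, -4:-1/10
[13] X move#4: -1:-1/12, -3:-1/10, -4:+1/9*
[9] O move#5: -1:-1/8*, -3:-1/6, -4:-1/5
[8] X move#6: -1:+1/7*, -3:-1/5, -4:-1/4
[7] O move#7: -1:-1/6*, -3:-1/4, -4:-1/3
[6] X move#8: -1:-1/5, -3:-1/3, -4:+1/2*
[2] O move#9: -1:-1/1*
[1] X move#10: -1:+1/0*
[0] end (terminal -1, O#11); searched 16 to 16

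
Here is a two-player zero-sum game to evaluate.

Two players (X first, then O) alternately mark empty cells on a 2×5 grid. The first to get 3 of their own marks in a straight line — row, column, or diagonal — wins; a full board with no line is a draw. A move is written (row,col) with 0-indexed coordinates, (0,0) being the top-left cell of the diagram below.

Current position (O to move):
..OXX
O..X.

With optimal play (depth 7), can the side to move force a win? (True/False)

[..OXX/O..X.] O move#1: (0,0):+0/O.OXX/O..X.*, (0,1):+0/.OOXX/O..X., (1,1):+0/..OXX/OO.X., (1,2):+0/..OXX/O.OX., (1,4):+0/..OXX/O..XO
[O.OXX/O..X.] X move#2: (0,1):+0/OXOXX/O..X.*, (1,1):-1/O.OXX/OX.X., (1,2):-1/O.OXX/O.XX., (1,4):-1/O.OXX/O..XX
[OXOXX/O..X.] O move#3: (1,1):+0/OXOXX/OO.X.*, (1,2):+0/OXOXX/O.OX., (1,4):+0/OXOXX/O..XO
[OXOXX/OO.X.] X move#4: (1,2):+0/OXOXX/OOXX.*, (1,4):-1/OXOXX/OO.XX
[OXOXX/OOXX.] O move#5: (1,4):+0/OXOXX/OOXXO*
[OXOXX/OOXXO] end (terminal +0, X#6); searched ..OXX/O..X. to 7

O winning at [..OXX/O..X.]: False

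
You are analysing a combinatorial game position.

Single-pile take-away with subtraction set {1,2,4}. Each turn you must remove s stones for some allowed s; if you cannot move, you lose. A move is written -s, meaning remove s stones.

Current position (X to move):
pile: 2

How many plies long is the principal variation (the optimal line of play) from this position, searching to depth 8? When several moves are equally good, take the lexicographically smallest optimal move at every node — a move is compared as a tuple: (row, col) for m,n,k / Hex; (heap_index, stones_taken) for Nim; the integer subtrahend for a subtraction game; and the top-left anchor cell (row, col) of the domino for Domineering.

p1 X@[2]: -1[1]-1 -2[0]+1*
p2 O@[0] terminal -1; root [2] d8

PV length from [2]: 1 ply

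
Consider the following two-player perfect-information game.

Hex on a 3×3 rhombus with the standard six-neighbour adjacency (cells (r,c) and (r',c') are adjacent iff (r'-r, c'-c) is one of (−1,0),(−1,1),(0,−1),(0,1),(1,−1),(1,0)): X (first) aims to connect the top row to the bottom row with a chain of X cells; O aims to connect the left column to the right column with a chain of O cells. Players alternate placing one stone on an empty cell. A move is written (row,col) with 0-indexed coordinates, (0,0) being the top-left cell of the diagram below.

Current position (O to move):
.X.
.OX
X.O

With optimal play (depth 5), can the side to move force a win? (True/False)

p1 O@[.X./.OX/X.O]: (0,0)[OX./.OX/X.O]-1 (0,2)[.XO/.OX/X.O]-1 (1,0)[.X./OOX/X.O]+1* (2,1)[.X./.OX/XOO]-1
p2 X@[.X./OOX/X.O]: (0,0)[XX./OOX/X.O]-1* (0,2)[.XX/OOX/X.O]-1 (2,1)[.X./OOX/XXO]-1
p3 O@[XX./OOX/X.O]: (0,2)[XXO/OOX/X.O]+1* (2,1)[XX./OOX/XOO]+1
p4 X@[XXO/OOX/X.O] terminal -1; root [.X./.OX/X.O] d5

O winning at [.X./.OX/X.O]: True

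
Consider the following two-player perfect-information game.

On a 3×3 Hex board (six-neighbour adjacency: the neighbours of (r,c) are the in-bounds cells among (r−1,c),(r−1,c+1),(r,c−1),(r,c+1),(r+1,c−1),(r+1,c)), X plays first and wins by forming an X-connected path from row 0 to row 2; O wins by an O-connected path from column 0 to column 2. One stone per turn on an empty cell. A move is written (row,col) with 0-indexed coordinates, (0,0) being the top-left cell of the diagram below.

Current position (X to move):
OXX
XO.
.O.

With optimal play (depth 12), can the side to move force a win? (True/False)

X winning at [OXX/XO./.O.]: True

ply 1, X at OXX/XO./.O. | (1,2)=+1→OXX/XOX/.O.*; (2,0)=+1→OXX/XO./XO.; (2,2)=+1→OXX/XO./.OX
ply 2, O at OXX/XOX/.O. | (2,0)=-1→OXX/XOX/OO.*; (2,2)=-1→OXX/XOX/.OO
ply 3, X at OXX/XOX/OO. | (2,2)=+1→OXX/XOX/OOX*
ply 4: OXX/XOX/OOX is terminal -1 (O); from OXX/XO./.O. depth 12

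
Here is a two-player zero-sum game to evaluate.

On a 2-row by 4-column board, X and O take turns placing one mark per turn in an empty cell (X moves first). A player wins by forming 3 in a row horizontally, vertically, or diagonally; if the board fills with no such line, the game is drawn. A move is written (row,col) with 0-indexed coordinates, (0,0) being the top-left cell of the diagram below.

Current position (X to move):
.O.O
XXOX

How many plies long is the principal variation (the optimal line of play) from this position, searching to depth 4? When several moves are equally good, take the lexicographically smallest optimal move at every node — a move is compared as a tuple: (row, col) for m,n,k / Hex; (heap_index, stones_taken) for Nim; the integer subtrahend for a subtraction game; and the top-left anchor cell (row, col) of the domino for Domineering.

PV length from [.O.O/XXOX]: 2 plies

p1 X@[.O.O/XXOX]: (0,0)[XO.O/XXOX]-1 (0,2)[.OXO/XXOX]+0*
p2 O@[.OXO/XXOX]: (0,0)[OOXO/XXOX]+0*
p3 X@[OOXO/XXOX] terminal +0; root [.O.O/XXOX] d4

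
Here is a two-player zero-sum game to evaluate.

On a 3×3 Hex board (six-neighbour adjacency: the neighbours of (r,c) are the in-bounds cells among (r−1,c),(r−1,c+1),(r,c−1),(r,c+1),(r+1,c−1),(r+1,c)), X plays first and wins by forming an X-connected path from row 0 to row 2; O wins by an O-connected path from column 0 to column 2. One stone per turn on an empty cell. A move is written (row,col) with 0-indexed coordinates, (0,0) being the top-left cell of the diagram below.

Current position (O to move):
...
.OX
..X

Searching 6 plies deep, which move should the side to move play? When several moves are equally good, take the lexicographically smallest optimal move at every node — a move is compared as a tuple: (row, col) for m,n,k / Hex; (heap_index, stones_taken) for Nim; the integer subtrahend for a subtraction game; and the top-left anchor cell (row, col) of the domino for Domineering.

[.../.OX/..X] O move#1: (0,0):-1/O../.OX/..X, (0,1):-1/.O./.OX/..X, (0,2):+1/..O/.OX/..X*, (1,0):-1/.../OOX/..X, (2,0):-1/.../.OX/O.X, (2,1):-1/.../.OX/.OX
[..O/.OX/..X] X move#2: (0,0):-1/X.O/.OX/..X*, (0,1):-1/.XO/.OX/..X, (1,0):-1/..O/XOX/..X, (2,0):-1/..O/.OX/X.X, (2,1):-1/..O/.OX/.XX
[X.O/.OX/..X] O move#3: (0,1):+1/XOO/.OX/..X*, (1,0):+1/X.O/OOX/..X, (2,0):+1/X.O/.OX/O.X, (2,1):+1/X.O/.OX/.OX
[XOO/.OX/..X] X move#4: (1,0):-1/XOO/XOX/..X*, (2,0):-1/XOO/.OX/X.X, (2,1):-1/XOO/.OX/.XX
[XOO/XOX/..X] O move#5: (2,0):+1/XOO/XOX/O.X*, (2,1):-1/XOO/XOX/.OX
[XOO/XOX/O.X] end (terminal -1, X#6); searched .../.OX/..X to 6

O's best at [.../.OX/..X]: (0,2)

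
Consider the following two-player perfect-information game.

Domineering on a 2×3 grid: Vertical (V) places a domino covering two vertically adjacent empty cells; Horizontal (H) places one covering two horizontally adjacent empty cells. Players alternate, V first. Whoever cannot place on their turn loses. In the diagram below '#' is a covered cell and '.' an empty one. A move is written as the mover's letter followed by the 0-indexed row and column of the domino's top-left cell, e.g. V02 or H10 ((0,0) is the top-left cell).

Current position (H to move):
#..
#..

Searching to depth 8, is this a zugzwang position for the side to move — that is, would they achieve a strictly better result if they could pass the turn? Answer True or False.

ply 1, H at #../#.. | H01=+1→###/#..*; H11=+1→#../###
ply 2: ###/#.. is terminal -1 (V); from #../#.. depth 8
pass branch (V moves first from the same position):
  | ply 1, V at #../#.. | V01=+1→##./##.*; V02=+1→#.#/#.#
  | ply 2: ##./##. is terminal -1 (H); from #../#.. depth 8
H moving scores +1; H passing scores -1

zugzwang(#../#.., H) = False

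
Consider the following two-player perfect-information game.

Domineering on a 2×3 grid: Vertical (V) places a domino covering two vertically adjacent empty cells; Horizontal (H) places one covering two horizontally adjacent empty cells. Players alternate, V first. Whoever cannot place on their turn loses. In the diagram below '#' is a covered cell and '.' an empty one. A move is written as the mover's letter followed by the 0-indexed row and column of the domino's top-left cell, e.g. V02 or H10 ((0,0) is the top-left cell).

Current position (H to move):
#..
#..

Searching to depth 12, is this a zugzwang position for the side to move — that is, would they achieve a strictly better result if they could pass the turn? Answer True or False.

[#../#..] H move#1: H01:+1/###/#..*, H11:+1/#../###
[###/#..] end (terminal -1, V#2); searched #../#.. to 12
if H skipped the turn, V would face:
~ [#../#..] V move#1: V01:+1/##./##.*, V02:+1/#.#/#.#
~ [##./##.] end (terminal -1, H#2); searched #../#.. to 12
compare (H): move=+1 vs pass=-1

zugzwang(#../#.., H) = False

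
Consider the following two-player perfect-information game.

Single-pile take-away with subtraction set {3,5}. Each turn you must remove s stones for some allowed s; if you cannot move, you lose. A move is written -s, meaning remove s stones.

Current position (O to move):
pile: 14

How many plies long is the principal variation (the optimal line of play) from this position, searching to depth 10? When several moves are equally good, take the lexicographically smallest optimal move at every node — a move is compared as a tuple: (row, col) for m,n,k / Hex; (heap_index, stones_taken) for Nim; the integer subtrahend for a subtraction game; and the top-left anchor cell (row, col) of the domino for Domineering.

PV length from [14]: 3 plies

p1 O@[14]: -3[11]-1 -5[9]+1*
p2 X@[9]: -3[6]-1* -5[4]-1
p3 O@[6]: -3[3]-1 -5[1]+1*
p4 X@[1] terminal -1; root [14] d10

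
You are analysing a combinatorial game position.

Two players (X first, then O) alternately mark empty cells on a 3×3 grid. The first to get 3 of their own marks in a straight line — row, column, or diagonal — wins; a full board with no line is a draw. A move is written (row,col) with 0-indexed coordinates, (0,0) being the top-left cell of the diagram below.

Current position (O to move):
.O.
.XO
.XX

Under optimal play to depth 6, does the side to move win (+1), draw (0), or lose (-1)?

[.O./.XO/.XX] O move#1: (0,0):-1/OO./.XO/.XX*, (0,2):-1/.OO/.XO/.XX, (1,0):-1/.O./OXO/.XX, (2,0):-1/.O./.XO/OXX
[OO./.XO/.XX] X move#2: (0,2):+0/OOX/.XO/.XX, (1,0):-1/OO./XXO/.XX, (2,0):+1/OO./.XO/XXX*
[OO./.XO/XXX] end (terminal -1, O#3); searched .O./.XO/.XX to 6

value(.O./.XO/.XX, O) = -1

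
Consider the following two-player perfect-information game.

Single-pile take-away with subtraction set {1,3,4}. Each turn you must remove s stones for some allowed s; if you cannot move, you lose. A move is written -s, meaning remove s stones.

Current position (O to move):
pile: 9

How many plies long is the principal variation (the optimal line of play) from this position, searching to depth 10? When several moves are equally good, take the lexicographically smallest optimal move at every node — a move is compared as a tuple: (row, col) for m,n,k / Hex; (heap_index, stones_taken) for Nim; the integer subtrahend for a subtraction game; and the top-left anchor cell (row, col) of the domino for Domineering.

ply 1, O at 9 | -1=-1→8*; -3=-1→6; -4=-1→5
ply 2, X at 8 | -1=+1→7*; -3=-1→5; -4=-1→4
ply 3, O at 7 | -1=-1→6*; -3=-1→4; -4=-1→3
ply 4, X at 6 | -1=-1→5; -3=-1→3; -4=+1→2*
ply 5, O at 2 | -1=-1→1*
ply 6, X at 1 | -1=+1→0*
ply 7: 0 is terminal -1 (O); from 9 depth 10

PV length from [9]: 6 plies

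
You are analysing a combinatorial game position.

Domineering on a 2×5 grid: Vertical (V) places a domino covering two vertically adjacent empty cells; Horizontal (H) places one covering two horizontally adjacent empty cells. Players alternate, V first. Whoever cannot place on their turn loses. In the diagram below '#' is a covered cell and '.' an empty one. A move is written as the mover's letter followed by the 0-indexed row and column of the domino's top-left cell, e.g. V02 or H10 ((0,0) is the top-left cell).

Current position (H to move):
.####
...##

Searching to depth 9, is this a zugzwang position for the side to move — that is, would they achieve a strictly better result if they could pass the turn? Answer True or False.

zugzwang(.####/...##, H) = False

p1 H@[.####/...##]: H10[.####/##.##]+1* H11[.####/.####]-1
p2 V@[.####/##.##] terminal -1; root [.####/...##] d9
pass branch (V moves first from the same position):
  | p1 V@[.####/...##]: V00[#####/#..##]-1*
  | p2 H@[#####/#..##]: H11[#####/#####]+1*
  | p3 V@[#####/#####] terminal -1; root [.####/...##] d9
H moving scores +1; H passing scores +1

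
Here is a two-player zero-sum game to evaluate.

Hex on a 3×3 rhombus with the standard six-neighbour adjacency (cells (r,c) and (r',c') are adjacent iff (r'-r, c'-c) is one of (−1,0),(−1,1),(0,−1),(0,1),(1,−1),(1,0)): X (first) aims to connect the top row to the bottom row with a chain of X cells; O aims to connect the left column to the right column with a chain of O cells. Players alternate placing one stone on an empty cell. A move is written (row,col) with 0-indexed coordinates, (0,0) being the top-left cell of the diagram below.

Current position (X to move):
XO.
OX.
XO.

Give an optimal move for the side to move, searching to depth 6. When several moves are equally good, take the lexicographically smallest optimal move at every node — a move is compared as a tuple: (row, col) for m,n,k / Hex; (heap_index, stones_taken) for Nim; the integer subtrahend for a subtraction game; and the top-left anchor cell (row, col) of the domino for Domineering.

X's best at [XO./OX./XO.]: (0,2)

p1 X@[XO./OX./XO.]: (0,2)[XOX/OX./XO.]+1* (1,2)[XO./OXX/XO.]-1 (2,2)[XO./OX./XOX]-1
p2 O@[XOX/OX./XO.] terminal -1; root [XO./OX./XO.] d6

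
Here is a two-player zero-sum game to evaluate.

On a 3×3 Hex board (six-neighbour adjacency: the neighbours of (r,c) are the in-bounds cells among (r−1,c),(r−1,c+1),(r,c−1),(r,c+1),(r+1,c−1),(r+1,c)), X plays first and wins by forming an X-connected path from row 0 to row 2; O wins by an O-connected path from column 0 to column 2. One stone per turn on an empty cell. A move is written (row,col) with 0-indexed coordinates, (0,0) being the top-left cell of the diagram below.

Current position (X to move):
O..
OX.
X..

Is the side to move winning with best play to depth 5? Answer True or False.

p1 X@[O../OX./X..]: (0,1)[OX./OX./X..]+1* (0,2)[O.X/OX./X..]+1 (1,2)[O../OXX/X..]+1 (2,1)[O../OX./XX.]+1 (2,2)[O../OX./X.X]+1
p2 O@[OX./OX./X..] terminal -1; root [O../OX./X..] d5

X winning at [O../OX./X..]: True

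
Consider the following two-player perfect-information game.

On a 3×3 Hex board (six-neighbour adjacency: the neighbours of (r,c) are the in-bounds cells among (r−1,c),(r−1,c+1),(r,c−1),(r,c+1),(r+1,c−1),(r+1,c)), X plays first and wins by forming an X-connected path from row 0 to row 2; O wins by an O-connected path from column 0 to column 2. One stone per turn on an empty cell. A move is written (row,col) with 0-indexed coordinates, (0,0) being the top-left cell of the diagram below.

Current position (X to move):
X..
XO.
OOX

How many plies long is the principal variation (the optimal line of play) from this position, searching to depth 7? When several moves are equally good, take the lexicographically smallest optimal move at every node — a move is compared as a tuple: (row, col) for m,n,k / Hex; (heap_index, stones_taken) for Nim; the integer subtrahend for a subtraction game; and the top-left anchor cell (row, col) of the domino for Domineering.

PV length from [X../XO./OOX]: 2 plies

[X../XO./OOX] X move#1: (0,1):-1/XX./XO./OOX*, (0,2):-1/X.X/XO./OOX, (1,2):-1/X../XOX/OOX
[XX./XO./OOX] O move#2: (0,2):+1/XXO/XO./OOX*, (1,2):+1/XX./XOO/OOX
[XXO/XO./OOX] end (terminal -1, X#3); searched X../XO./OOX to 7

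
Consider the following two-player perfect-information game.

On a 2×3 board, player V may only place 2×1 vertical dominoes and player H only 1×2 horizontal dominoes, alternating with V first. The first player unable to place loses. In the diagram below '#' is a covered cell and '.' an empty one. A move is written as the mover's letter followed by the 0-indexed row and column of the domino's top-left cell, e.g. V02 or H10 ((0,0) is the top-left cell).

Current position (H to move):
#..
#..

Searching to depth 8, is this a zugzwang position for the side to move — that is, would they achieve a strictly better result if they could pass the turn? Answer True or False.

zugzwang(#../#.., H) = False

[#../#..] H move#1: H01:+1/###/#..*, H11:+1/#../###
[###/#..] end (terminal -1, V#2); searched #../#.. to 8
suppose H passes — search the same position with V to move:
pass> [#../#..] V move#1: V01:+1/##./##.*, V02:+1/#.#/#.#
pass> [##./##.] end (terminal -1, H#2); searched #../#.. to 8
for H: play +1, pass -1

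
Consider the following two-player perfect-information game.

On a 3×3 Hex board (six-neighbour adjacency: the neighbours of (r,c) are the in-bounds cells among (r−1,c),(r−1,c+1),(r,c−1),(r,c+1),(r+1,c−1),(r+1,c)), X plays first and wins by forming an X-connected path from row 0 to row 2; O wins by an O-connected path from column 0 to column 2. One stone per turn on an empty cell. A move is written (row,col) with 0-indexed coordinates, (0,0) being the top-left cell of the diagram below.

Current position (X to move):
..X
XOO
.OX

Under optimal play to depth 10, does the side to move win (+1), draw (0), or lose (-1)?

value(..X/XOO/.OX, X) = +1

[..X/XOO/.OX] X move#1: (0,0):-1/X.X/XOO/.OX, (0,1):-1/.XX/XOO/.OX, (2,0):+1/..X/XOO/XOX*
[..X/XOO/XOX] O move#2: (0,0):-1/O.X/XOO/XOX*, (0,1):-1/.OX/XOO/XOX
[O.X/XOO/XOX] X move#3: (0,1):+1/OXX/XOO/XOX*
[OXX/XOO/XOX] end (terminal -1, O#4); searched ..X/XOO/.OX to 10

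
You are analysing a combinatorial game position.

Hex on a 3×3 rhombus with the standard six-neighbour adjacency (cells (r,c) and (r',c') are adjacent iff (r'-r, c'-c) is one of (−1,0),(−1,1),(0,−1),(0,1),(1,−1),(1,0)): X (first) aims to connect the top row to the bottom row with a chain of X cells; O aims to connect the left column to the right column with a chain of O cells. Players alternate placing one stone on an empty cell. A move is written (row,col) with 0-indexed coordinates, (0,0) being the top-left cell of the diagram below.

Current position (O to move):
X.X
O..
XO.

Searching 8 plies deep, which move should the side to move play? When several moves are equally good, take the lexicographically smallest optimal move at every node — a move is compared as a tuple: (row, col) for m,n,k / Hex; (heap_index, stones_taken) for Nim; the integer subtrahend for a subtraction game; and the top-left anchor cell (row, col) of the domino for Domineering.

O's best at [X.X/O../XO.]: (1,1)

p1 O@[X.X/O../XO.]: (0,1)[XOX/O../XO.]-1 (1,1)[X.X/OO./XO.]+1* (1,2)[X.X/O.O/XO.]-1 (2,2)[X.X/O../XOO]-1
p2 X@[X.X/OO./XO.]: (0,1)[XXX/OO./XO.]-1* (1,2)[X.X/OOX/XO.]-1 (2,2)[X.X/OO./XOX]-1
p3 O@[XXX/OO./XO.]: (1,2)[XXX/OOO/XO.]+1* (2,2)[XXX/OO./XOO]+1
p4 X@[XXX/OOO/XO.] terminal -1; root [X.X/O../XO.] d8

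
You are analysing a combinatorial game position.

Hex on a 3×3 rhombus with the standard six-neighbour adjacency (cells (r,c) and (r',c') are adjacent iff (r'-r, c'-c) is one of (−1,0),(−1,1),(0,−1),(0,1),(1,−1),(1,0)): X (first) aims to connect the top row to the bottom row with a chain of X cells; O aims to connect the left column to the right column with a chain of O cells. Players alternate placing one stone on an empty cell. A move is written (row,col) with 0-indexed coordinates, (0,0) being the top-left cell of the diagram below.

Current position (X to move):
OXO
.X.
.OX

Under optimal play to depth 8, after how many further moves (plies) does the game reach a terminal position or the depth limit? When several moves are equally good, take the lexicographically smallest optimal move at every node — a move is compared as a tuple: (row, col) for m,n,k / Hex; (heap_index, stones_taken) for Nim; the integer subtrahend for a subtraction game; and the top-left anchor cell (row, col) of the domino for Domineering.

PV length from [OXO/.X./.OX]: 3 plies

[OXO/.X./.OX] X move#1: (1,0):+1/OXO/XX./.OX*, (1,2):+1/OXO/.XX/.OX, (2,0):+1/OXO/.X./XOX
[OXO/XX./.OX] O move#2: (1,2):-1/OXO/XXO/.OX*, (2,0):-1/OXO/XX./OOX
[OXO/XXO/.OX] X move#3: (2,0):+1/OXO/XXO/XOX*
[OXO/XXO/XOX] end (terminal -1, O#4); searched OXO/.X./.OX to 8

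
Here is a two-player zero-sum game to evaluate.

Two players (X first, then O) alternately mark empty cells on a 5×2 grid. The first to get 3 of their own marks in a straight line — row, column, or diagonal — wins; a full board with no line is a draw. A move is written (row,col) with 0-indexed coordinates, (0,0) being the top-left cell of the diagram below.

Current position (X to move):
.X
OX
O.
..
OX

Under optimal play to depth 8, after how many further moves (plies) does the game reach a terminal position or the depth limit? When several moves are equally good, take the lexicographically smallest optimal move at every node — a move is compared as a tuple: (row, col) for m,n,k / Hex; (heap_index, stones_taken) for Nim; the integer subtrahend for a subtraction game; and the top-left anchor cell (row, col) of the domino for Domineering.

PV length from [.X/OX/O./../OX]: 1 ply

p1 X@[.X/OX/O./../OX]: (0,0)[XX/OX/O./../OX]-1 (2,1)[.X/OX/OX/../OX]+1* (3,0)[.X/OX/O./X./OX]-1 (3,1)[.X/OX/O./.X/OX]-1
p2 O@[.X/OX/OX/../OX] terminal -1; root [.X/OX/O./../OX] d8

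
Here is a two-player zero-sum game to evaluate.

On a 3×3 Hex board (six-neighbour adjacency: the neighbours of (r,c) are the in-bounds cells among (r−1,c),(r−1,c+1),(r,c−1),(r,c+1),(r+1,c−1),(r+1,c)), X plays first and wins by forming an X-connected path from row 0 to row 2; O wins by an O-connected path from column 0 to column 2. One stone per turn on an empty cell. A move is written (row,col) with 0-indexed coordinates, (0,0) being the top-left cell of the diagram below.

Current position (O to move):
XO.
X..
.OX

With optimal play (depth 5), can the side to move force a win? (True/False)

p1 O@[XO./X../.OX]: (0,2)[XOO/X../.OX]-1* (1,1)[XO./XO./.OX]-1 (1,2)[XO./X.O/.OX]-1 (2,0)[XO./X../OOX]-1
p2 X@[XOO/X../.OX]: (1,1)[XOO/XX./.OX]+1* (1,2)[XOO/X.X/.OX]+1 (2,0)[XOO/X../XOX]+1
p3 O@[XOO/XX./.OX]: (1,2)[XOO/XXO/.OX]-1* (2,0)[XOO/XX./OOX]-1
p4 X@[XOO/XXO/.OX]: (2,0)[XOO/XXO/XOX]+1*
p5 O@[XOO/XXO/XOX] terminal -1; root [XO./X../.OX] d5

O winning at [XO./X../.OX]: False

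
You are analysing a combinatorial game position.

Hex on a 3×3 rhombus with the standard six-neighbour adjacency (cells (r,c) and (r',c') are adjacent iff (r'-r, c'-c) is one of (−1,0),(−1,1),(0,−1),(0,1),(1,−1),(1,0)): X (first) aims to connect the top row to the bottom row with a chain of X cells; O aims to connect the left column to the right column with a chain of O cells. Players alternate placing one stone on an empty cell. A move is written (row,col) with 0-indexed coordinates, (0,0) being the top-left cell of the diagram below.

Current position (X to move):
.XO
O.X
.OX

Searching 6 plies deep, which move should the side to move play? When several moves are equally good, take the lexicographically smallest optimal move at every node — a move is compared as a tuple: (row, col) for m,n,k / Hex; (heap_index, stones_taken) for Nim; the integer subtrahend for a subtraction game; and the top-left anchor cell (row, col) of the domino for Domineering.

X's best at [.XO/O.X/.OX]: (1,1)

[.XO/O.X/.OX] X move#1: (0,0):-1/XXO/O.X/.OX, (1,1):+1/.XO/OXX/.OX*, (2,0):-1/.XO/O.X/XOX
[.XO/OXX/.OX] end (terminal -1, O#2); searched .XO/O.X/.OX to 6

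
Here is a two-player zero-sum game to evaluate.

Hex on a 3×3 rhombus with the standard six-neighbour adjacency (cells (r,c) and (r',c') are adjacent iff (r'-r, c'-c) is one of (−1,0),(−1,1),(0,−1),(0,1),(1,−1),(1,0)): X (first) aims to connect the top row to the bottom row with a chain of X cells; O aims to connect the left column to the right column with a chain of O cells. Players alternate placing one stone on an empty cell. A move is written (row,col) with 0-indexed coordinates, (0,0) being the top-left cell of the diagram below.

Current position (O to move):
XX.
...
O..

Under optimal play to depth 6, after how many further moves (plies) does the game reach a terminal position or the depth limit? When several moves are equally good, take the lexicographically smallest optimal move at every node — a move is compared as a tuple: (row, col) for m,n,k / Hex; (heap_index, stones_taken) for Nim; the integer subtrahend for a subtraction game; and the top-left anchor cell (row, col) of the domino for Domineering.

PV length from [XX./.../O..]: 3 plies

ply 1, O at XX./.../O.. | (0,2)=+1→XXO/.../O..*; (1,0)=-1→XX./O../O..; (1,1)=+1→XX./.O./O..; (1,2)=+1→XX./..O/O..; (2,1)=+1→XX./.../OO.; (2,2)=+1→XX./.../O.O
ply 2, X at XXO/.../O.. | (1,0)=-1→XXO/X../O..*; (1,1)=-1→XXO/.X./O..; (1,2)=-1→XXO/..X/O..; (2,1)=-1→XXO/.../OX.; (2,2)=-1→XXO/.../O.X
ply 3, O at XXO/X../O.. | (1,1)=+1→XXO/XO./O..*; (1,2)=+1→XXO/X.O/O..; (2,1)=+1→XXO/X../OO.; (2,2)=+1→XXO/X../O.O
ply 4: XXO/XO./O.. is terminal -1 (X); from XX./.../O.. depth 6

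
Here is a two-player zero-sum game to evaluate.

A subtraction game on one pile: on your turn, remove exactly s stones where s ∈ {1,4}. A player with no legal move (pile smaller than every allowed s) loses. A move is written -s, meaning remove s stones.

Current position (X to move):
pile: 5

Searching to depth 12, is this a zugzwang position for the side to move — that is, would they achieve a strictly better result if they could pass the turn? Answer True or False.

zugzwang(5, X) = True

ply 1, X at 5 | -1=-1→4*; -4=-1→1
ply 2, O at 4 | -1=-1→3; -4=+1→0*
ply 3: 0 is terminal -1 (X); from 5 depth 12
pass branch (O moves first from the same position):
  | ply 1, O at 5 | -1=-1→4*; -4=-1→1
  | ply 2, X at 4 | -1=-1→3; -4=+1→0*
  | ply 3: 0 is terminal -1 (O); from 5 depth 12
X moving scores -1; X passing scores +1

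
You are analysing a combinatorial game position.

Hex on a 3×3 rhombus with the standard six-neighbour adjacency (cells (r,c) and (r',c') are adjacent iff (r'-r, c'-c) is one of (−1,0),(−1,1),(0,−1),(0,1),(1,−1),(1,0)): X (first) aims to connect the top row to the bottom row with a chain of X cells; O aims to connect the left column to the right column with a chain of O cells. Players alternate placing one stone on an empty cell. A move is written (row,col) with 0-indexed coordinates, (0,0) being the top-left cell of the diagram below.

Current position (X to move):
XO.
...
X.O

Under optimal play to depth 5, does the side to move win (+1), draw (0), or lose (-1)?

[XO./.../X.O] X move#1: (0,2):+1/XOX/.../X.O*, (1,0):+1/XO./X../X.O, (1,1):+1/XO./.X./X.O, (1,2):+1/XO./..X/X.O, (2,1):+1/XO./.../XXO
[XOX/.../X.O] O move#2: (1,0):-1/XOX/O../X.O*, (1,1):-1/XOX/.O./X.O, (1,2):-1/XOX/..O/X.O, (2,1):-1/XOX/.../XOO
[XOX/O../X.O] X move#3: (1,1):+1/XOX/OX./X.O*, (1,2):+1/XOX/O.X/X.O, (2,1):+1/XOX/O../XXO
[XOX/OX./X.O] end (terminal -1, O#4); searched XO./.../X.O to 5

value(XO./.../X.O, X) = +1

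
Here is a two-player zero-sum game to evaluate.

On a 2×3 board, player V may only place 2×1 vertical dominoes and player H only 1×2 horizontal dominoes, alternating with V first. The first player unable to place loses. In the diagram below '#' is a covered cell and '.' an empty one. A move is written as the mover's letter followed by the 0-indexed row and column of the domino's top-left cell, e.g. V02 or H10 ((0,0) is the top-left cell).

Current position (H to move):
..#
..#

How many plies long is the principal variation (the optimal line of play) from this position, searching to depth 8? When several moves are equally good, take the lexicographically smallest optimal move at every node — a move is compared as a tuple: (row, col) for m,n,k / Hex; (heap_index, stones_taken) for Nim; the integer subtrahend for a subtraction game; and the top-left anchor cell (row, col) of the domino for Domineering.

ply 1, H at ..#/..# | H00=+1→###/..#*; H10=+1→..#/###
ply 2: ###/..# is terminal -1 (V); from ..#/..# depth 8

PV length from [..#/..#]: 1 ply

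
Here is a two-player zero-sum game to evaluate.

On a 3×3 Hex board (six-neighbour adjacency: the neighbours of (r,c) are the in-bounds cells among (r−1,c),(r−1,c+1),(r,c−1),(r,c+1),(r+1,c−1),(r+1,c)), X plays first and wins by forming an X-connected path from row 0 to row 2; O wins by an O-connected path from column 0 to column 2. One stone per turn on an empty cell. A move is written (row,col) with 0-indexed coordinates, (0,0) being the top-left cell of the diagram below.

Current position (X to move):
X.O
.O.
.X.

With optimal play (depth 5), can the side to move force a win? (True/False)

X winning at [X.O/.O./.X.]: False

[X.O/.O./.X.] X move#1: (0,1):-1/XXO/.O./.X.*, (1,0):-1/X.O/XO./.X., (1,2):-1/X.O/.OX/.X., (2,0):-1/X.O/.O./XX., (2,2):-1/X.O/.O./.XX
[XXO/.O./.X.] O move#2: (1,0):+1/XXO/OO./.X.*, (1,2):+1/XXO/.OO/.X., (2,0):+1/XXO/.O./OX., (2,2):+1/XXO/.O./.XO
[XXO/OO./.X.] end (terminal -1, X#3); searched X.O/.O./.X. to 5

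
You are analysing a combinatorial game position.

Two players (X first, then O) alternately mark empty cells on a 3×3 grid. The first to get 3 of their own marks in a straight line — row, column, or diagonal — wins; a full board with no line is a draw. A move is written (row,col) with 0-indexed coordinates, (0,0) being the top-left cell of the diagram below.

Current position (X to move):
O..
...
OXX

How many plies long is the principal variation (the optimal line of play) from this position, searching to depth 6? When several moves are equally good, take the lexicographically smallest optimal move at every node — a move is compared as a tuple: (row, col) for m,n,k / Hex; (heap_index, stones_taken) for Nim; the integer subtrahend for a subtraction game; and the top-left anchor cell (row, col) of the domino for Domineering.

p1 X@[O../.../OXX]: (0,1)[OX./.../OXX]-1* (0,2)[O.X/.../OXX]-1 (1,0)[O../X../OXX]-1 (1,1)[O../.X./OXX]-1 (1,2)[O../..X/OXX]-1
p2 O@[OX./.../OXX]: (0,2)[OXO/.../OXX]-1 (1,0)[OX./O../OXX]+1* (1,1)[OX./.O./OXX]+1 (1,2)[OX./..O/OXX]-1
p3 X@[OX./O../OXX] terminal -1; root [O../.../OXX] d6

PV length from [O../.../OXX]: 2 plies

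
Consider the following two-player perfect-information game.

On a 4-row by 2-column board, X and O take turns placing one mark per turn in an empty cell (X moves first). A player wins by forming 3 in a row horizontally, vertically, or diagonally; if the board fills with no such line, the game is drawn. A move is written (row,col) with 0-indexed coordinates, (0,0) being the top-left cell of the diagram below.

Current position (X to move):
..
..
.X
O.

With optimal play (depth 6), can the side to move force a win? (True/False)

X winning at [../../.X/O.]: True

[../../.X/O.] X move#1: (0,0):+0/X./../.X/O., (0,1):+0/.X/../.X/O., (1,0):+0/../X./.X/O., (1,1):+1/../.X/.X/O.*, (2,0):+0/../../XX/O., (3,1):+0/../../.X/OX
[../.X/.X/O.] O move#2: (0,0):-1/O./.X/.X/O.*, (0,1):-1/.O/.X/.X/O., (1,0):-1/../OX/.X/O., (2,0):-1/../.X/OX/O., (3,1):-1/../.X/.X/OO
[O./.X/.X/O.] X move#3: (0,1):+1/OX/.X/.X/O.*, (1,0):+1/O./XX/.X/O., (2,0):+1/O./.X/XX/O., (3,1):+1/O./.X/.X/OX
[OX/.X/.X/O.] end (terminal -1, O#4); searched ../../.X/O. to 6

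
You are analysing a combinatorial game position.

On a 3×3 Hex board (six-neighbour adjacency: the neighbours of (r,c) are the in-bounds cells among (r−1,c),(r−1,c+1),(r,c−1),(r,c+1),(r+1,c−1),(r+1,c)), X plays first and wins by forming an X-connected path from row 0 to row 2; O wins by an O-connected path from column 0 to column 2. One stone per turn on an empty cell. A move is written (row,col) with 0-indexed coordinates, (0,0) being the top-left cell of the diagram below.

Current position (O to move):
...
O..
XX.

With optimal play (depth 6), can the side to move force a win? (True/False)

O winning at [.../O../XX.]: True

[.../O../XX.] O move#1: (0,0):-1/O../O../XX., (0,1):-1/.O./O../XX., (0,2):+1/..O/O../XX.*, (1,1):+1/.../OO./XX., (1,2):-1/.../O.O/XX., (2,2):-1/.../O../XXO
[..O/O../XX.] X move#2: (0,0):-1/X.O/O../XX.*, (0,1):-1/.XO/O../XX., (1,1):-1/..O/OX./XX., (1,2):-1/..O/O.X/XX., (2,2):-1/..O/O../XXX
[X.O/O../XX.] O move#3: (0,1):+1/XOO/O../XX.*, (1,1):+1/X.O/OO./XX., (1,2):+1/X.O/O.O/XX., (2,2):+1/X.O/O../XXO
[XOO/O../XX.] end (terminal -1, X#4); searched .../O../XX. to 6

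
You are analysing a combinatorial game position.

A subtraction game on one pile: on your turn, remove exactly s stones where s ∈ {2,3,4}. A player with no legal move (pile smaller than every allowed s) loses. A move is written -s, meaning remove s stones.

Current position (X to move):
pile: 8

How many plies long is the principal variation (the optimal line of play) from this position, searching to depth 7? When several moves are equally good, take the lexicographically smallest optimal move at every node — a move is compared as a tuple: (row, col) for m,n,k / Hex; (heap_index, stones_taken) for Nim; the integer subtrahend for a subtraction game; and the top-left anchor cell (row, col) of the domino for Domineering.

ply 1, X at 8 | -2=+1→6*; -3=-1→5; -4=-1→4
ply 2, O at 6 | -2=-1→4*; -3=-1→3; -4=-1→2
ply 3, X at 4 | -2=-1→2; -3=+1→1*; -4=+1→0
ply 4: 1 is terminal -1 (O); from 8 depth 7

PV length from [8]: 3 plies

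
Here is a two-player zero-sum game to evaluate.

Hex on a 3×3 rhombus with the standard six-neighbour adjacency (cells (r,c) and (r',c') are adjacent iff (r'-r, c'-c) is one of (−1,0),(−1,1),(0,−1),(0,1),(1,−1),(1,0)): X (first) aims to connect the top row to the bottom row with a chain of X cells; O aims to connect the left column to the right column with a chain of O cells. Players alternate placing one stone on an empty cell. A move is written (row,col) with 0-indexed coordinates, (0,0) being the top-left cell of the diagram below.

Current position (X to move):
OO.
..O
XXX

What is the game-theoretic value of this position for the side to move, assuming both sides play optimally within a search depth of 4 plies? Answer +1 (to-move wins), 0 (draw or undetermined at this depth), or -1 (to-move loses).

p1 X@[OO./..O/XXX]: (0,2)[OOX/..O/XXX]-1* (1,0)[OO./X.O/XXX]-1 (1,1)[OO./.XO/XXX]-1
p2 O@[OOX/..O/XXX]: (1,0)[OOX/O.O/XXX]-1 (1,1)[OOX/.OO/XXX]+1*
p3 X@[OOX/.OO/XXX] terminal -1; root [OO./..O/XXX] d4

value(OO./..O/XXX, X) = -1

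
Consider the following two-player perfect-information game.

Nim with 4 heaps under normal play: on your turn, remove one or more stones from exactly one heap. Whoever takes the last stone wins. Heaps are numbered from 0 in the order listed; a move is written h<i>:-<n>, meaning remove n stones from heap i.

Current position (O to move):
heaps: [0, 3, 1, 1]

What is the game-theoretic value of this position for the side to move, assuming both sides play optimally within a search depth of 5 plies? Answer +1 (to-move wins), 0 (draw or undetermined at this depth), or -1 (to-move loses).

p1 O@[(0,3,1,1)]: h1:-1[(0,2,1,1)]-1 h1:-2[(0,1,1,1)]-1 h1:-3[(0,0,1,1)]+1* h2:-1[(0,3,0,1)]-1 h3:-1[(0,3,1,0)]-1
p2 X@[(0,0,1,1)]: h2:-1[(0,0,0,1)]-1* h3:-1[(0,0,1,0)]-1
p3 O@[(0,0,0,1)]: h3:-1[(0,0,0,0)]+1*
p4 X@[(0,0,0,0)] terminal -1; root [(0,3,1,1)] d5

value((0,3,1,1), O) = +1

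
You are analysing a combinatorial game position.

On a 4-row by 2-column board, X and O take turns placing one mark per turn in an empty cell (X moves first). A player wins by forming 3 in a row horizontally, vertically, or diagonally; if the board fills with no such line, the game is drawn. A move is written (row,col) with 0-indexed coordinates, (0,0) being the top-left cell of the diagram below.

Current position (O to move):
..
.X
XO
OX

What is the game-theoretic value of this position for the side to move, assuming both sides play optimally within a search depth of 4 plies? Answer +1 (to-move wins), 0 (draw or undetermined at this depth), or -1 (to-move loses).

value(../.X/XO/OX, O) = 0

[../.X/XO/OX] O move#1: (0,0):+0/O./.X/XO/OX*, (0,1):+0/.O/.X/XO/OX, (1,0):+0/../OX/XO/OX
[O./.X/XO/OX] X move#2: (0,1):+0/OX/.X/XO/OX*, (1,0):+0/O./XX/XO/OX
[OX/.X/XO/OX] O move#3: (1,0):+0/OX/OX/XO/OX*
[OX/OX/XO/OX] end (terminal +0, X#4); searched ../.X/XO/OX to 4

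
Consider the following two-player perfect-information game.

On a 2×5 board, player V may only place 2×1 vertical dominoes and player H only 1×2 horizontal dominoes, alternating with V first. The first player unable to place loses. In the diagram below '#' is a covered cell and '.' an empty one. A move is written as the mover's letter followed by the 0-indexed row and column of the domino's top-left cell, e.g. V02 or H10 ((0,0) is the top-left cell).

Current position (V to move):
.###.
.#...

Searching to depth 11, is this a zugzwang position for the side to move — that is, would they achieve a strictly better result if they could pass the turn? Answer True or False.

p1 V@[.###./.#...]: V00[####./##...]-1 V04[.####/.#..#]+1*
p2 H@[.####/.#..#]: H12[.####/.####]-1*
p3 V@[.####/.####]: V00[#####/#####]+1*
p4 H@[#####/#####] terminal -1; root [.###./.#...] d11
if V skipped the turn, H would face:
~ p1 H@[.###./.#...]: H12[.###./.###.]-1* H13[.###./.#.##]-1
~ p2 V@[.###./.###.]: V00[####./####.]+1* V04[.####/.####]+1
~ p3 H@[####./####.] terminal -1; root [.###./.#...] d11
compare (V): move=+1 vs pass=+1

zugzwang(.###./.#..., V) = False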